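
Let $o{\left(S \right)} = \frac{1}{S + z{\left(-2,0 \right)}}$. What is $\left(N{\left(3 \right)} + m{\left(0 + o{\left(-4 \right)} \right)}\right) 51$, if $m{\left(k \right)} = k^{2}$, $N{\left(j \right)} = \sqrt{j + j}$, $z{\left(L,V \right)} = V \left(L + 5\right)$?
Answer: $\frac{51}{16} + 51 \sqrt{6} \approx 128.11$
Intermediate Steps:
$z{\left(L,V \right)} = V \left(5 + L\right)$
$N{\left(j \right)} = \sqrt{2} \sqrt{j}$ ($N{\left(j \right)} = \sqrt{2 j} = \sqrt{2} \sqrt{j}$)
$o{\left(S \right)} = \frac{1}{S}$ ($o{\left(S \right)} = \frac{1}{S + 0 \left(5 - 2\right)} = \frac{1}{S + 0 \cdot 3} = \frac{1}{S + 0} = \frac{1}{S}$)
$\left(N{\left(3 \right)} + m{\left(0 + o{\left(-4 \right)} \right)}\right) 51 = \left(\sqrt{2} \sqrt{3} + \left(0 + \frac{1}{-4}\right)^{2}\right) 51 = \left(\sqrt{6} + \left(0 - \frac{1}{4}\right)^{2}\right) 51 = \left(\sqrt{6} + \left(- \frac{1}{4}\right)^{2}\right) 51 = \left(\sqrt{6} + \frac{1}{16}\right) 51 = \left(\frac{1}{16} + \sqrt{6}\right) 51 = \frac{51}{16} + 51 \sqrt{6}$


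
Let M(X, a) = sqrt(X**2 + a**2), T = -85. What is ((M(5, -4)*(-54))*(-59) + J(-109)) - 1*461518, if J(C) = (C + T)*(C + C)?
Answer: -419226 + 3186*sqrt(41) ≈ -3.9883e+5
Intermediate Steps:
J(C) = 2*C*(-85 + C) (J(C) = (C - 85)*(C + C) = (-85 + C)*(2*C) = 2*C*(-85 + C))
((M(5, -4)*(-54))*(-59) + J(-109)) - 1*461518 = ((sqrt(5**2 + (-4)**2)*(-54))*(-59) + 2*(-109)*(-85 - 109)) - 1*461518 = ((sqrt(25 + 16)*(-54))*(-59) + 2*(-109)*(-194)) - 461518 = ((sqrt(41)*(-54))*(-59) + 42292) - 461518 = (-54*sqrt(41)*(-59) + 42292) - 461518 = (3186*sqrt(41) + 42292) - 461518 = (42292 + 3186*sqrt(41)) - 461518 = -419226 + 3186*sqrt(41)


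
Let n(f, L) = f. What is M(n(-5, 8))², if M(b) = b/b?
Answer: 1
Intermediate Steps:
M(b) = 1
M(n(-5, 8))² = 1² = 1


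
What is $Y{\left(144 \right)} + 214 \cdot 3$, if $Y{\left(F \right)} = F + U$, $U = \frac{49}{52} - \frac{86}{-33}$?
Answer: $\frac{1354865}{1716} \approx 789.55$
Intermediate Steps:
$U = \frac{6089}{1716}$ ($U = 49 \cdot \frac{1}{52} - - \frac{86}{33} = \frac{49}{52} + \frac{86}{33} = \frac{6089}{1716} \approx 3.5484$)
$Y{\left(F \right)} = \frac{6089}{1716} + F$ ($Y{\left(F \right)} = F + \frac{6089}{1716} = \frac{6089}{1716} + F$)
$Y{\left(144 \right)} + 214 \cdot 3 = \left(\frac{6089}{1716} + 144\right) + 214 \cdot 3 = \frac{253193}{1716} + 642 = \frac{1354865}{1716}$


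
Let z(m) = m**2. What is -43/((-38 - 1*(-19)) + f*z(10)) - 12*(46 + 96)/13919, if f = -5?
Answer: -285859/7223961 ≈ -0.039571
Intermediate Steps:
-43/((-38 - 1*(-19)) + f*z(10)) - 12*(46 + 96)/13919 = -43/((-38 - 1*(-19)) - 5*10**2) - 12*(46 + 96)/13919 = -43/((-38 + 19) - 5*100) - 12*142*(1/13919) = -43/(-19 - 500) - 1704*1/13919 = -43/(-519) - 1704/13919 = -43*(-1/519) - 1704/13919 = 43/519 - 1704/13919 = -285859/7223961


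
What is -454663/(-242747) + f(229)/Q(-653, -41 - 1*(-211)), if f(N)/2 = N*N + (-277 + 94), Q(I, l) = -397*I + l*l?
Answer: 156377996935/69945363327 ≈ 2.2357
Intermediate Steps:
Q(I, l) = l**2 - 397*I (Q(I, l) = -397*I + l**2 = l**2 - 397*I)
f(N) = -366 + 2*N**2 (f(N) = 2*(N*N + (-277 + 94)) = 2*(N**2 - 183) = 2*(-183 + N**2) = -366 + 2*N**2)
-454663/(-242747) + f(229)/Q(-653, -41 - 1*(-211)) = -454663/(-242747) + (-366 + 2*229**2)/((-41 - 1*(-211))**2 - 397*(-653)) = -454663*(-1/242747) + (-366 + 2*52441)/((-41 + 211)**2 + 259241) = 454663/242747 + (-366 + 104882)/(170**2 + 259241) = 454663/242747 + 104516/(28900 + 259241) = 454663/242747 + 104516/288141 = 156377996935/69945363327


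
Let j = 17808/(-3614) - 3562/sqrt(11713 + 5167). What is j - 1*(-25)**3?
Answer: 28225471/1807 - 1781*sqrt(1055)/2110 ≈ 15593.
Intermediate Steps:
j = -8904/1807 - 1781*sqrt(1055)/2110 (j = 17808*(-1/3614) - 3562*sqrt(1055)/4220 = -8904/1807 - 3562*sqrt(1055)/4220 = -8904/1807 - 1781*sqrt(1055)/2110 ≈ -32.344)
j - 1*(-25)**3 = (-8904/1807 - 1781*sqrt(1055)/2110) - 1*(-25)**3 = (-8904/1807 - 1781*sqrt(1055)/2110) - 1*(-15625) = (-8904/1807 - 1781*sqrt(1055)/2110) + 15625 = 28225471/1807 - 1781*sqrt(1055)/2110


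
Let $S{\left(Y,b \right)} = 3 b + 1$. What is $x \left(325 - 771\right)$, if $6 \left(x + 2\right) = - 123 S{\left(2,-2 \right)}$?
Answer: $-44823$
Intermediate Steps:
$S{\left(Y,b \right)} = 1 + 3 b$
$x = \frac{201}{2}$ ($x = -2 + \frac{\left(-123\right) \left(1 + 3 \left(-2\right)\right)}{6} = -2 + \frac{\left(-123\right) \left(1 - 6\right)}{6} = -2 + \frac{\left(-123\right) \left(-5\right)}{6} = -2 + \frac{1}{6} \cdot 615 = -2 + \frac{205}{2} = \frac{201}{2} \approx 100.5$)
$x \left(325 - 771\right) = \frac{201 \left(325 - 771\right)}{2} = \frac{201}{2} \left(-446\right) = -44823$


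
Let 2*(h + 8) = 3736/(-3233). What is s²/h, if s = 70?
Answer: -3960425/6933 ≈ -571.24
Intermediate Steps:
h = -27732/3233 (h = -8 + (3736/(-3233))/2 = -8 + (3736*(-1/3233))/2 = -8 + (½)*(-3736/3233) = -8 - 1868/3233 = -27732/3233 ≈ -8.5778)
s²/h = 70²/(-27732/3233) = 4900*(-3233/27732) = -3960425/6933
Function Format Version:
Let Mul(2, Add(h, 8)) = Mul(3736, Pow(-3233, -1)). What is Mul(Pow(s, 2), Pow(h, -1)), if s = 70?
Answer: Rational(-3960425, 6933) ≈ -571.24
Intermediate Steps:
h = Rational(-27732, 3233) (h = Add(-8, Mul(Rational(1, 2), Mul(3736, Pow(-3233, -1)))) = Add(-8, Mul(Rational(1, 2), Mul(3736, Rational(-1, 3233)))) = Add(-8, Mul(Rational(1, 2), Rational(-3736, 3233))) = Add(-8, Rational(-1868, 3233)) = Rational(-27732, 3233) ≈ -8.5778)
Mul(Pow(s, 2), Pow(h, -1)) = Mul(Pow(70, 2), Pow(Rational(-27732, 3233), -1)) = Mul(4900, Rational(-3233, 27732)) = Rational(-3960425, 6933)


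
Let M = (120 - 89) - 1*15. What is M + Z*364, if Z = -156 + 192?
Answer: 13120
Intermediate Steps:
M = 16 (M = 31 - 15 = 16)
Z = 36
M + Z*364 = 16 + 36*364 = 16 + 13104 = 13120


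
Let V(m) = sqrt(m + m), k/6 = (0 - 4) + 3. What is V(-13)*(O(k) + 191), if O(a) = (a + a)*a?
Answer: 263*I*sqrt(26) ≈ 1341.0*I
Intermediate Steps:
k = -6 (k = 6*((0 - 4) + 3) = 6*(-4 + 3) = 6*(-1) = -6)
O(a) = 2*a**2 (O(a) = (2*a)*a = 2*a**2)
V(m) = sqrt(2)*sqrt(m) (V(m) = sqrt(2*m) = sqrt(2)*sqrt(m))
V(-13)*(O(k) + 191) = (sqrt(2)*sqrt(-13))*(2*(-6)**2 + 191) = (sqrt(2)*(I*sqrt(13)))*(2*36 + 191) = (I*sqrt(26))*(72 + 191) = (I*sqrt(26))*263 = 263*I*sqrt(26)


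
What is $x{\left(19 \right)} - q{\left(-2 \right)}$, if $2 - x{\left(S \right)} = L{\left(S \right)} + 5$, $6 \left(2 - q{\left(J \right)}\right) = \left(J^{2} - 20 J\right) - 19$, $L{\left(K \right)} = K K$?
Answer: $- \frac{2171}{6} \approx -361.83$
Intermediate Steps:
$L{\left(K \right)} = K^{2}$
$q{\left(J \right)} = \frac{31}{6} - \frac{J^{2}}{6} + \frac{10 J}{3}$ ($q{\left(J \right)} = 2 - \frac{\left(J^{2} - 20 J\right) - 19}{6} = 2 - \frac{-19 + J^{2} - 20 J}{6} = 2 + \left(\frac{19}{6} - \frac{J^{2}}{6} + \frac{10 J}{3}\right) = \frac{31}{6} - \frac{J^{2}}{6} + \frac{10 J}{3}$)
$x{\left(S \right)} = -3 - S^{2}$ ($x{\left(S \right)} = 2 - \left(S^{2} + 5\right) = 2 - \left(5 + S^{2}\right) = -3 - S^{2}$)
$x{\left(19 \right)} - q{\left(-2 \right)} = \left(-3 - 19^{2}\right) - \left(\frac{31}{6} - \frac{\left(-2\right)^{2}}{6} + \frac{10}{3} \left(-2\right)\right) = \left(-3 - 361\right) - \left(\frac{31}{6} - \frac{2}{3} - \frac{20}{3}\right) = -364 - - \frac{13}{6} = -364 + \frac{13}{6} = - \frac{2171}{6}$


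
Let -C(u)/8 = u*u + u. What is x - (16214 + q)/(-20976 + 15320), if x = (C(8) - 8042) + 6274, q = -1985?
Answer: -13243435/5656 ≈ -2341.5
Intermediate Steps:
C(u) = -8*u - 8*u² (C(u) = -8*(u*u + u) = -8*(u² + u) = -8*(u + u²) = -8*u - 8*u²)
x = -2344 (x = (-8*8*(1 + 8) - 8042) + 6274 = (-8*8*9 - 8042) + 6274 = (-576 - 8042) + 6274 = -8618 + 6274 = -2344)
x - (16214 + q)/(-20976 + 15320) = -2344 - (16214 - 1985)/(-20976 + 15320) = -2344 - 14229/(-5656) = -2344 - 14229*(-1)/5656 = -2344 - 1*(-14229/5656) = -2344 + 14229/5656 = -13243435/5656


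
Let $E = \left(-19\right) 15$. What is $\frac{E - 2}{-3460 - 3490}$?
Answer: $\frac{287}{6950} \approx 0.041295$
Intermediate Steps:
$E = -285$
$\frac{E - 2}{-3460 - 3490} = \frac{-285 - 2}{-3460 - 3490} = - \frac{287}{-6950} = \left(-287\right) \left(- \frac{1}{6950}\right) = \frac{287}{6950}$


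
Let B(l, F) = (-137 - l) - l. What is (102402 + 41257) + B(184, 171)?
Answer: 143154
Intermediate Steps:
B(l, F) = -137 - 2*l
(102402 + 41257) + B(184, 171) = (102402 + 41257) + (-137 - 2*184) = 143659 + (-137 - 368) = 143659 - 505 = 143154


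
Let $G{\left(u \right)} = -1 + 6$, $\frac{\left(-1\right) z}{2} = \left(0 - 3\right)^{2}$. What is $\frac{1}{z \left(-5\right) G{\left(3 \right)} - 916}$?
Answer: $- \frac{1}{466} \approx -0.0021459$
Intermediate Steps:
$z = -18$ ($z = - 2 \left(0 - 3\right)^{2} = - 2 \left(-3\right)^{2} = \left(-2\right) 9 = -18$)
$G{\left(u \right)} = 5$
$\frac{1}{z \left(-5\right) G{\left(3 \right)} - 916} = \frac{1}{\left(-18\right) \left(-5\right) 5 - 916} = \frac{1}{90 \cdot 5 - 916} = \frac{1}{450 - 916} = \frac{1}{-466} = - \frac{1}{466}$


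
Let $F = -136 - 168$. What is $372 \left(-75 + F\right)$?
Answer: $-140988$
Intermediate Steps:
$F = -304$ ($F = -136 - 168 = -304$)
$372 \left(-75 + F\right) = 372 \left(-75 - 304\right) = 372 \left(-379\right) = -140988$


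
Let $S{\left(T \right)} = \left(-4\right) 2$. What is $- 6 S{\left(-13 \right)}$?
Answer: $48$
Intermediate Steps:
$S{\left(T \right)} = -8$
$- 6 S{\left(-13 \right)} = \left(-6\right) \left(-8\right) = 48$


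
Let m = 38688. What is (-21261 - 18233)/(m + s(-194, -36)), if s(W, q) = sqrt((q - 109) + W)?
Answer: -509314624/498920561 + 39494*I*sqrt(339)/1496761683 ≈ -1.0208 + 0.00048582*I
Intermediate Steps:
s(W, q) = sqrt(-109 + W + q) (s(W, q) = sqrt((-109 + q) + W) = sqrt(-109 + W + q))
(-21261 - 18233)/(m + s(-194, -36)) = (-21261 - 18233)/(38688 + sqrt(-109 - 194 - 36)) = -39494/(38688 + sqrt(-339)) = -39494/(38688 + I*sqrt(339))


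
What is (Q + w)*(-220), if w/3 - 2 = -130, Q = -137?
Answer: 114620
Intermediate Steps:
w = -384 (w = 6 + 3*(-130) = 6 - 390 = -384)
(Q + w)*(-220) = (-137 - 384)*(-220) = -521*(-220) = 114620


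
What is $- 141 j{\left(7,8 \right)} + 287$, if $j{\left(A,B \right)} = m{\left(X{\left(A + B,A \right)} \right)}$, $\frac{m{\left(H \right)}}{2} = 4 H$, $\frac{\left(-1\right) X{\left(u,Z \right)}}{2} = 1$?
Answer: $2543$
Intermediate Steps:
$X{\left(u,Z \right)} = -2$ ($X{\left(u,Z \right)} = \left(-2\right) 1 = -2$)
$m{\left(H \right)} = 8 H$ ($m{\left(H \right)} = 2 \cdot 4 H = 8 H$)
$j{\left(A,B \right)} = -16$ ($j{\left(A,B \right)} = 8 \left(-2\right) = -16$)
$- 141 j{\left(7,8 \right)} + 287 = \left(-141\right) \left(-16\right) + 287 = 2256 + 287 = 2543$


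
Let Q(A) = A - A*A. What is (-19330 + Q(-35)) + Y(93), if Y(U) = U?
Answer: -20497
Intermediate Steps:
Q(A) = A - A²
(-19330 + Q(-35)) + Y(93) = (-19330 - 35*(1 - 1*(-35))) + 93 = (-19330 - 35*(1 + 35)) + 93 = (-19330 - 35*36) + 93 = (-19330 - 1260) + 93 = -20590 + 93 = -20497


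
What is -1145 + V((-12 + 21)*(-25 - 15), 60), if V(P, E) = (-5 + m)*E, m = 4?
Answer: -1205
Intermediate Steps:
V(P, E) = -E (V(P, E) = (-5 + 4)*E = -E)
-1145 + V((-12 + 21)*(-25 - 15), 60) = -1145 - 1*60 = -1145 - 60 = -1205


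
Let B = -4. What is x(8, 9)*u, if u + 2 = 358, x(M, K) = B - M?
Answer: -4272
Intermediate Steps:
x(M, K) = -4 - M
u = 356 (u = -2 + 358 = 356)
x(8, 9)*u = (-4 - 1*8)*356 = (-4 - 8)*356 = -12*356 = -4272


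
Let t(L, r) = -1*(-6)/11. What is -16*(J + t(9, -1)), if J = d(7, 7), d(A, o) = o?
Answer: -1328/11 ≈ -120.73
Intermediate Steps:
J = 7
t(L, r) = 6/11 (t(L, r) = 6*(1/11) = 6/11)
-16*(J + t(9, -1)) = -16*(7 + 6/11) = -16*83/11 = -1328/11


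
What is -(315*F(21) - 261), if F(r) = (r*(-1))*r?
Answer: 139176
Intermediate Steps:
F(r) = -r**2 (F(r) = (-r)*r = -r**2)
-(315*F(21) - 261) = -(315*(-1*21**2) - 261) = -(315*(-1*441) - 261) = -(315*(-441) - 261) = -(-138915 - 261) = -1*(-139176) = 139176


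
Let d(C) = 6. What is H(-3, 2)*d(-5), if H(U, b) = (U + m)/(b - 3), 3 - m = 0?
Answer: 0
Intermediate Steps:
m = 3 (m = 3 - 1*0 = 3 + 0 = 3)
H(U, b) = (3 + U)/(-3 + b) (H(U, b) = (U + 3)/(b - 3) = (3 + U)/(-3 + b))
H(-3, 2)*d(-5) = ((3 - 3)/(-3 + 2))*6 = (0/(-1))*6 = -1*0*6 = 0*6 = 0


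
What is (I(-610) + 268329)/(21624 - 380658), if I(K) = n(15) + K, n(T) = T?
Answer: -133867/179517 ≈ -0.74571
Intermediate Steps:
I(K) = 15 + K
(I(-610) + 268329)/(21624 - 380658) = ((15 - 610) + 268329)/(21624 - 380658) = (-595 + 268329)/(-359034) = 267734*(-1/359034) = -133867/179517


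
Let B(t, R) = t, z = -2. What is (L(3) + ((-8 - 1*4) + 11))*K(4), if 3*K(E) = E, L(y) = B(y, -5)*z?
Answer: -28/3 ≈ -9.3333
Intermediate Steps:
L(y) = -2*y (L(y) = y*(-2) = -2*y)
K(E) = E/3
(L(3) + ((-8 - 1*4) + 11))*K(4) = (-2*3 + ((-8 - 1*4) + 11))*((⅓)*4) = (-6 + ((-8 - 4) + 11))*(4/3) = (-6 + (-12 + 11))*(4/3) = (-6 - 1)*(4/3) = -7*4/3 = -28/3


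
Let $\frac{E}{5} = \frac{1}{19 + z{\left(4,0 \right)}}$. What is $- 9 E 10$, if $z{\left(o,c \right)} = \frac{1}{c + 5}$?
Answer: $- \frac{375}{16} \approx -23.438$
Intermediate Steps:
$z{\left(o,c \right)} = \frac{1}{5 + c}$
$E = \frac{25}{96}$ ($E = \frac{5}{19 + \frac{1}{5 + 0}} = \frac{5}{19 + \frac{1}{5}} = \frac{5}{\frac{96}{5}} = 5 \cdot \frac{5}{96} = \frac{25}{96} \approx 0.26042$)
$- 9 E 10 = \left(-9\right) \frac{25}{96} \cdot 10 = \left(- \frac{75}{32}\right) 10 = - \frac{375}{16}$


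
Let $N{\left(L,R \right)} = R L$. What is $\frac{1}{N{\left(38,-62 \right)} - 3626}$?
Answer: $- \frac{1}{5982} \approx -0.00016717$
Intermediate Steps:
$N{\left(L,R \right)} = L R$
$\frac{1}{N{\left(38,-62 \right)} - 3626} = \frac{1}{38 \left(-62\right) - 3626} = \frac{1}{-2356 - 3626} = \frac{1}{-5982} = - \frac{1}{5982}$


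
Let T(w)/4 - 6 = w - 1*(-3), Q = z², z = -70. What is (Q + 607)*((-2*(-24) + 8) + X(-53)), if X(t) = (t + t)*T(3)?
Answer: -27711224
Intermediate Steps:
Q = 4900 (Q = (-70)² = 4900)
T(w) = 36 + 4*w (T(w) = 24 + 4*(w - 1*(-3)) = 24 + 4*(w + 3) = 24 + 4*(3 + w) = 24 + (12 + 4*w) = 36 + 4*w)
X(t) = 96*t (X(t) = (t + t)*(36 + 4*3) = (2*t)*(36 + 12) = (2*t)*48 = 96*t)
(Q + 607)*((-2*(-24) + 8) + X(-53)) = (4900 + 607)*((-2*(-24) + 8) + 96*(-53)) = 5507*((48 + 8) - 5088) = 5507*(56 - 5088) = 5507*(-5032) = -27711224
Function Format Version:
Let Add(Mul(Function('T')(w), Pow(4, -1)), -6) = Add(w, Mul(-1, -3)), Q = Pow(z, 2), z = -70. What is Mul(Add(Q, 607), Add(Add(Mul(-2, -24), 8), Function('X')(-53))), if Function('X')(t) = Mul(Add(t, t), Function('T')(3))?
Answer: -27711224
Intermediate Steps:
Q = 4900 (Q = Pow(-70, 2) = 4900)
Function('T')(w) = Add(36, Mul(4, w)) (Function('T')(w) = Add(24, Mul(4, Add(w, Mul(-1, -3)))) = Add(24, Mul(4, Add(w, 3))) = Add(24, Mul(4, Add(3, w))) = Add(24, Add(12, Mul(4, w))) = Add(36, Mul(4, w)))
Function('X')(t) = Mul(96, t) (Function('X')(t) = Mul(Add(t, t), Add(36, Mul(4, 3))) = Mul(Mul(2, t), Add(36, 12)) = Mul(Mul(2, t), 48) = Mul(96, t))
Mul(Add(Q, 607), Add(Add(Mul(-2, -24), 8), Function('X')(-53))) = Mul(Add(4900, 607), Add(Add(Mul(-2, -24), 8), Mul(96, -53))) = Mul(5507, Add(Add(48, 8), -5088)) = Mul(5507, Add(56, -5088)) = Mul(5507, -5032) = -27711224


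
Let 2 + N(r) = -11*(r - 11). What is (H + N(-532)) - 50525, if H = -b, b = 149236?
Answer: -193790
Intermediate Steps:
H = -149236 (H = -1*149236 = -149236)
N(r) = 119 - 11*r (N(r) = -2 - 11*(r - 11) = -2 - 11*(-11 + r) = -2 + (121 - 11*r) = 119 - 11*r)
(H + N(-532)) - 50525 = (-149236 + (119 - 11*(-532))) - 50525 = (-149236 + (119 + 5852)) - 50525 = (-149236 + 5971) - 50525 = -143265 - 50525 = -193790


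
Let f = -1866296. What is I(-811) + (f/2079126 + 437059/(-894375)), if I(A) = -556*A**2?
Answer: -37778477979000513913/103306573125 ≈ -3.6569e+8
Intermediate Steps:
I(-811) + (f/2079126 + 437059/(-894375)) = -556*(-811)**2 + (-1866296/2079126 + 437059/(-894375)) = -556*657721 + (-1866296*1/2079126 + 437059*(-1/894375)) = -365692876 + (-933148/1039563 - 437059/894375) = -365692876 - 143214956413/103306573125 = -37778477979000513913/103306573125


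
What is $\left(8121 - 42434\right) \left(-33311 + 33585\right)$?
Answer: $-9401762$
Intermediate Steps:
$\left(8121 - 42434\right) \left(-33311 + 33585\right) = \left(-34313\right) 274 = -9401762$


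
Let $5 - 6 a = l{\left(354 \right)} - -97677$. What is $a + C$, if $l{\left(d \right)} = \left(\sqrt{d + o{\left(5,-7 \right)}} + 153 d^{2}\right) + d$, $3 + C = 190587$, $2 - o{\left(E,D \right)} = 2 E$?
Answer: $- \frac{9063935}{3} - \frac{\sqrt{346}}{6} \approx -3.0213 \cdot 10^{6}$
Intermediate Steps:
$o{\left(E,D \right)} = 2 - 2 E$
$C = 190584$ ($C = -3 + 190587 = 190584$)
$l{\left(d \right)} = d + \sqrt{-8 + d} + 153 d^{2}$ ($l{\left(d \right)} = \left(\sqrt{d + \left(2 - 10\right)} + 153 d^{2}\right) + d = \left(\sqrt{d - 8} + 153 d^{2}\right) + d = \left(\sqrt{-8 + d} + 153 d^{2}\right) + d = d + \sqrt{-8 + d} + 153 d^{2}$)
$a = - \frac{9635687}{3} - \frac{\sqrt{346}}{6}$ ($a = \frac{5}{6} - \frac{\left(354 + \sqrt{-8 + 354} + 153 \cdot 354^{2}\right) - -97677}{6} = \frac{5}{6} - \frac{\left(354 + \sqrt{346} + 153 \cdot 125316\right) + 97677}{6} = \frac{5}{6} - \frac{\left(354 + \sqrt{346} + 19173348\right) + 97677}{6} = \frac{5}{6} - \frac{\left(19173702 + \sqrt{346}\right) + 97677}{6} = \frac{5}{6} - \frac{19271379 + \sqrt{346}}{6} = \frac{5}{6} - \left(\frac{6423793}{2} + \frac{\sqrt{346}}{6}\right) = - \frac{9635687}{3} - \frac{\sqrt{346}}{6} \approx -3.2119 \cdot 10^{6}$)
$a + C = \left(- \frac{9635687}{3} - \frac{\sqrt{346}}{6}\right) + 190584 = - \frac{9063935}{3} - \frac{\sqrt{346}}{6}$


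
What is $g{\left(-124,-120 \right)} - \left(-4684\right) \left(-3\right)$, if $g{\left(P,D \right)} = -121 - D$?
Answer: $-14053$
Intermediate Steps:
$g{\left(-124,-120 \right)} - \left(-4684\right) \left(-3\right) = \left(-121 - -120\right) - \left(-4684\right) \left(-3\right) = \left(-121 + 120\right) - 14052 = -1 - 14052 = -14053$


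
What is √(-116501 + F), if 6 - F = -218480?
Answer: √101985 ≈ 319.35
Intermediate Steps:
F = 218486 (F = 6 - 1*(-218480) = 6 + 218480 = 218486)
√(-116501 + F) = √(-116501 + 218486) = √101985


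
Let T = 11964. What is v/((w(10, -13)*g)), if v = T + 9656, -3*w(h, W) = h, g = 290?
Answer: -3243/145 ≈ -22.366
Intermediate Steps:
w(h, W) = -h/3
v = 21620 (v = 11964 + 9656 = 21620)
v/((w(10, -13)*g)) = 21620/((-⅓*10*290)) = 21620/((-10/3*290)) = 21620/(-2900/3) = 21620*(-3/2900) = -3243/145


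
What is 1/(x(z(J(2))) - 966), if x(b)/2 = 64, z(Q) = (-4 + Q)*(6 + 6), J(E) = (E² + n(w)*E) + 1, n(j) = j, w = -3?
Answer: -1/838 ≈ -0.0011933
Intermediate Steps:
J(E) = 1 + E² - 3*E (J(E) = (E² - 3*E) + 1 = 1 + E² - 3*E)
z(Q) = -48 + 12*Q (z(Q) = (-4 + Q)*12 = -48 + 12*Q)
x(b) = 128 (x(b) = 2*64 = 128)
1/(x(z(J(2))) - 966) = 1/(128 - 966) = 1/(-838) = -1/838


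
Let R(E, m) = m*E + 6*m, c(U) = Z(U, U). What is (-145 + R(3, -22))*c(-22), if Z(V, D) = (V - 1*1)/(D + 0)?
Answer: -7889/22 ≈ -358.59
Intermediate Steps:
Z(V, D) = (-1 + V)/D (Z(V, D) = (V - 1)/D = (-1 + V)/D)
c(U) = (-1 + U)/U
R(E, m) = 6*m + E*m (R(E, m) = E*m + 6*m = 6*m + E*m)
(-145 + R(3, -22))*c(-22) = (-145 - 22*(6 + 3))*((-1 - 22)/(-22)) = (-145 - 22*9)*(-1/22*(-23)) = (-145 - 198)*(23/22) = -343*23/22 = -7889/22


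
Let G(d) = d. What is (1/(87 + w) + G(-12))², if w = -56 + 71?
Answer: 1495729/10404 ≈ 143.76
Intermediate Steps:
w = 15
(1/(87 + w) + G(-12))² = (1/(87 + 15) - 12)² = (1/102 - 12)² = (-1223/102)² = 1495729/10404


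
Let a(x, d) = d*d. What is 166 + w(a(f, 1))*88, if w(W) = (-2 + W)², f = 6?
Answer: 254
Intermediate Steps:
a(x, d) = d²
166 + w(a(f, 1))*88 = 166 + (-2 + 1²)²*88 = 166 + (-2 + 1)²*88 = 166 + (-1)²*88 = 166 + 1*88 = 166 + 88 = 254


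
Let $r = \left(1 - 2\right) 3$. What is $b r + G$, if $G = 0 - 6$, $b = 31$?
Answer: $-99$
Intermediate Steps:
$r = -3$ ($r = \left(-1\right) 3 = -3$)
$G = -6$ ($G = 0 - 6 = -6$)
$b r + G = 31 \left(-3\right) - 6 = -93 - 6 = -99$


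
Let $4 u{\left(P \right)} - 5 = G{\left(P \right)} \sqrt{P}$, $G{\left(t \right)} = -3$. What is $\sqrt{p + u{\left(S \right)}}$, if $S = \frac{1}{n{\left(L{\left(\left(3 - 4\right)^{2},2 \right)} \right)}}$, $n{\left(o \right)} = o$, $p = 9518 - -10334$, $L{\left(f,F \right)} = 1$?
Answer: $\frac{\sqrt{79410}}{2} \approx 140.9$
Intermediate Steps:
$p = 19852$ ($p = 9518 + 10334 = 19852$)
$S = 1$ ($S = 1^{-1} = 1$)
$u{\left(P \right)} = \frac{5}{4} - \frac{3 \sqrt{P}}{4}$ ($u{\left(P \right)} = \frac{5}{4} + \frac{\left(-3\right) \sqrt{P}}{4} = \frac{5}{4} - \frac{3 \sqrt{P}}{4}$)
$\sqrt{p + u{\left(S \right)}} = \sqrt{19852 + \left(\frac{5}{4} - \frac{3 \sqrt{1}}{4}\right)} = \sqrt{19852 + \left(\frac{5}{4} - \frac{3}{4}\right)} = \sqrt{19852 + \frac{1}{2}} = \sqrt{\frac{39705}{2}} = \frac{\sqrt{79410}}{2}$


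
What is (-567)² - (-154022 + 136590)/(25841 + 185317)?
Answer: 33942495847/105579 ≈ 3.2149e+5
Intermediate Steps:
(-567)² - (-154022 + 136590)/(25841 + 185317) = 321489 - (-17432)/211158 = 321489 - 1*(-8716/105579) = 321489 + 8716/105579 = 33942495847/105579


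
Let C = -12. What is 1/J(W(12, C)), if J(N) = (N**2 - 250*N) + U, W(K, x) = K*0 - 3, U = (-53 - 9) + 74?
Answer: 1/771 ≈ 0.0012970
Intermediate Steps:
U = 12 (U = -62 + 74 = 12)
W(K, x) = -3 (W(K, x) = 0 - 3 = -3)
J(N) = 12 + N**2 - 250*N (J(N) = (N**2 - 250*N) + 12 = 12 + N**2 - 250*N)
1/J(W(12, C)) = 1/(12 + (-3)**2 - 250*(-3)) = 1/(12 + 9 + 750) = 1/771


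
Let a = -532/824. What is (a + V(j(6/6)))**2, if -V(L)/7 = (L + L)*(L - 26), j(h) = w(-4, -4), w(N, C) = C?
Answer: 119863441369/42436 ≈ 2.8246e+6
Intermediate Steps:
j(h) = -4
V(L) = -14*L*(-26 + L) (V(L) = -7*(L + L)*(L - 26) = -7*2*L*(-26 + L) = -14*L*(-26 + L))
a = -133/206 (a = -532*1/824 = -133/206 ≈ -0.64563)
(a + V(j(6/6)))**2 = (-133/206 + 14*(-4)*(26 - 1*(-4)))**2 = (-133/206 + 14*(-4)*(26 + 4))**2 = (-133/206 + 14*(-4)*30)**2 = (-133/206 - 1680)**2 = (-346213/206)**2 = 119863441369/42436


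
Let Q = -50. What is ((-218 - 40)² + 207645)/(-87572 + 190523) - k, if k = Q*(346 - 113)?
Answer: 399884453/34317 ≈ 11653.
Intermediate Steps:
k = -11650 (k = -50*(346 - 113) = -50*233 = -11650)
((-218 - 40)² + 207645)/(-87572 + 190523) - k = ((-218 - 40)² + 207645)/(-87572 + 190523) - 1*(-11650) = ((-258)² + 207645)/102951 + 11650 = (66564 + 207645)*(1/102951) + 11650 = 274209*(1/102951) + 11650 = 91403/34317 + 11650 = 399884453/34317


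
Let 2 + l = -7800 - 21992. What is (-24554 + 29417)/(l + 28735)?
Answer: -1621/353 ≈ -4.5921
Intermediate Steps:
l = -29794 (l = -2 + (-7800 - 21992) = -2 - 29792 = -29794)
(-24554 + 29417)/(l + 28735) = (-24554 + 29417)/(-29794 + 28735) = 4863/(-1059) = 4863*(-1/1059) = -1621/353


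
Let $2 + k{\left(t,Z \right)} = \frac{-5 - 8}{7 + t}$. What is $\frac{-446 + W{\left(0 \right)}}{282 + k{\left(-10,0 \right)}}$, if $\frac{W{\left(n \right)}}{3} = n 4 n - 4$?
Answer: $- \frac{1374}{853} \approx -1.6108$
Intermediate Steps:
$W{\left(n \right)} = -12 + 12 n^{2}$ ($W{\left(n \right)} = 3 \left(n 4 n - 4\right) = 3 \left(4 n^{2} - 4\right) = 3 \left(-4 + 4 n^{2}\right) = -12 + 12 n^{2}$)
$k{\left(t,Z \right)} = -2 - \frac{13}{7 + t}$ ($k{\left(t,Z \right)} = -2 + \frac{-5 - 8}{7 + t} = -2 - \frac{13}{7 + t}$)
$\frac{-446 + W{\left(0 \right)}}{282 + k{\left(-10,0 \right)}} = \frac{-446 - \left(12 - 12 \cdot 0^{2}\right)}{282 + \frac{-27 - -20}{7 - 10}} = \frac{-446 + \left(-12 + 12 \cdot 0\right)}{282 + \frac{-27 + 20}{-3}} = \frac{-446 + \left(-12 + 0\right)}{282 - - \frac{7}{3}} = \frac{-446 - 12}{282 + \frac{7}{3}} = - \frac{458}{\frac{853}{3}} = \left(-458\right) \frac{3}{853} = - \frac{1374}{853}$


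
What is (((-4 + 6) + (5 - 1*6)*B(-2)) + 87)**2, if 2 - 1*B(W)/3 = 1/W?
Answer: 26569/4 ≈ 6642.3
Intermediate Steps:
B(W) = 6 - 3/W
(((-4 + 6) + (5 - 1*6)*B(-2)) + 87)**2 = (((-4 + 6) + (5 - 1*6)*(6 - 3/(-2))) + 87)**2 = ((2 + (5 - 6)*(6 - 3*(-1/2))) + 87)**2 = ((2 - (6 + 3/2)) + 87)**2 = ((2 - 1*15/2) + 87)**2 = ((2 - 15/2) + 87)**2 = (-11/2 + 87)**2 = (163/2)**2 = 26569/4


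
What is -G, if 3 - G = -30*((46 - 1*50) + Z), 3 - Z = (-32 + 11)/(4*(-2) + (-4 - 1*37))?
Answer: 279/7 ≈ 39.857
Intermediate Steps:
Z = 18/7 (Z = 3 - (-32 + 11)/(4*(-2) + (-4 - 1*37)) = 3 - (-21)/(-8 + (-4 - 37)) = 3 - (-21)/(-8 - 41) = 3 - (-21)/(-49) = 3 - (-21)*(-1)/49 = 3 - 1*3/7 = 3 - 3/7 = 18/7 ≈ 2.5714)
G = -279/7 (G = 3 - (-30)*((46 - 1*50) + 18/7) = 3 - (-30)*((46 - 50) + 18/7) = 3 - (-30)*(-4 + 18/7) = 3 - (-30)*(-10)/7 = 3 - 1*300/7 = 3 - 300/7 = -279/7 ≈ -39.857)
-G = -1*(-279/7) = 279/7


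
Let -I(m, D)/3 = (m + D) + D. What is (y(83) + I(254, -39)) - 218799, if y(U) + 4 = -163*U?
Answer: -232860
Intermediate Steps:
y(U) = -4 - 163*U
I(m, D) = -6*D - 3*m (I(m, D) = -3*((m + D) + D) = -3*((D + m) + D) = -3*(m + 2*D) = -6*D - 3*m)
(y(83) + I(254, -39)) - 218799 = ((-4 - 163*83) + (-6*(-39) - 3*254)) - 218799 = ((-4 - 13529) + (234 - 762)) - 218799 = (-13533 - 528) - 218799 = -14061 - 218799 = -232860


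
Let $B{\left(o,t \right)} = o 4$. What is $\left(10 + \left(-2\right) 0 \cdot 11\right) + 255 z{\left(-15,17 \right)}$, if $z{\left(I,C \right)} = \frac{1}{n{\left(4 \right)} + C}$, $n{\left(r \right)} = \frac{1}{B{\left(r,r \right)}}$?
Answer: $\frac{2270}{91} \approx 24.945$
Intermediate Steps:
$B{\left(o,t \right)} = 4 o$
$n{\left(r \right)} = \frac{1}{4 r}$
$z{\left(I,C \right)} = \frac{1}{\frac{1}{16} + C}$ ($z{\left(I,C \right)} = \frac{1}{\frac{1}{4 \cdot 4} + C} = \frac{1}{\frac{1}{4} \cdot \frac{1}{4} + C} = \frac{1}{\frac{1}{16} + C}$)
$\left(10 + \left(-2\right) 0 \cdot 11\right) + 255 z{\left(-15,17 \right)} = \left(10 + \left(-2\right) 0 \cdot 11\right) + 255 \frac{16}{1 + 16 \cdot 17} = \left(10 + 0 \cdot 11\right) + 255 \frac{16}{1 + 272} = \left(10 + 0\right) + 255 \cdot \frac{16}{273} = 10 + 255 \cdot 16 \cdot \frac{1}{273} = 10 + 255 \cdot \frac{16}{273} = 10 + \frac{1360}{91} = \frac{2270}{91}$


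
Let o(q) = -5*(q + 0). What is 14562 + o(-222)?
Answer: 15672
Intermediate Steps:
o(q) = -5*q
14562 + o(-222) = 14562 - 5*(-222) = 14562 + 1110 = 15672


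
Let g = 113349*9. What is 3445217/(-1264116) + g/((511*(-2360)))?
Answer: -194441801917/54445476120 ≈ -3.5713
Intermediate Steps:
g = 1020141
3445217/(-1264116) + g/((511*(-2360))) = 3445217/(-1264116) + 1020141/((511*(-2360))) = 3445217*(-1/1264116) + 1020141/(-1205960) = -3445217/1264116 + 1020141*(-1/1205960) = -3445217/1264116 - 1020141/1205960 = -194441801917/54445476120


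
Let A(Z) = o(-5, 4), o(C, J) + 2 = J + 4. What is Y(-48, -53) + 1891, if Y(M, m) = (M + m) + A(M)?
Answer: 1796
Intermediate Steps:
o(C, J) = 2 + J (o(C, J) = -2 + (J + 4) = -2 + (4 + J) = 2 + J)
A(Z) = 6 (A(Z) = 2 + 4 = 6)
Y(M, m) = 6 + M + m (Y(M, m) = (M + m) + 6 = 6 + M + m)
Y(-48, -53) + 1891 = (6 - 48 - 53) + 1891 = -95 + 1891 = 1796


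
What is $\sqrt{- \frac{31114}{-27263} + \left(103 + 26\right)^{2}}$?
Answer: $\frac{\sqrt{12369623784311}}{27263} \approx 129.0$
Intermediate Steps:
$\sqrt{- \frac{31114}{-27263} + \left(103 + 26\right)^{2}} = \sqrt{\left(-31114\right) \left(- \frac{1}{27263}\right) + 129^{2}} = \sqrt{\frac{31114}{27263} + 16641} = \sqrt{\frac{453714697}{27263}} = \frac{\sqrt{12369623784311}}{27263}$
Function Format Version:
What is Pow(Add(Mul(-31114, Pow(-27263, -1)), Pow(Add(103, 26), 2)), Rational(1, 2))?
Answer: Mul(Rational(1, 27263), Pow(12369623784311, Rational(1, 2))) ≈ 129.00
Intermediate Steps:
Pow(Add(Mul(-31114, Pow(-27263, -1)), Pow(Add(103, 26), 2)), Rational(1, 2)) = Pow(Add(Mul(-31114, Rational(-1, 27263)), Pow(129, 2)), Rational(1, 2)) = Pow(Add(Rational(31114, 27263), 16641), Rational(1, 2)) = Pow(Rational(453714697, 27263), Rational(1, 2)) = Mul(Rational(1, 27263), Pow(12369623784311, Rational(1, 2)))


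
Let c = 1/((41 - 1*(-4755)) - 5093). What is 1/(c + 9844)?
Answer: 297/2923667 ≈ 0.00010158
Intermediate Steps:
c = -1/297 (c = 1/((41 + 4755) - 5093) = 1/(4796 - 5093) = 1/(-297) = -1/297 ≈ -0.0033670)
1/(c + 9844) = 1/(-1/297 + 9844) = 1/(2923667/297) = 297/2923667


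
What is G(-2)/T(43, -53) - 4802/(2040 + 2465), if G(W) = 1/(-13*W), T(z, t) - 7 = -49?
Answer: -5248289/4919460 ≈ -1.0668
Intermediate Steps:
T(z, t) = -42 (T(z, t) = 7 - 49 = -42)
G(W) = -1/(13*W)
G(-2)/T(43, -53) - 4802/(2040 + 2465) = -1/13/(-2)/(-42) - 4802/(2040 + 2465) = -1/13*(-1/2)*(-1/42) - 4802/4505 = (1/26)*(-1/42) - 4802*1/4505 = -1/1092 - 4802/4505 = -5248289/4919460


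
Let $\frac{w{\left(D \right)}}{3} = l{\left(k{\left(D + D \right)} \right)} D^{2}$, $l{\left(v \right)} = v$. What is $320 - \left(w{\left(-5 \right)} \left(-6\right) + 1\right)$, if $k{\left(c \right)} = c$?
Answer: $-4181$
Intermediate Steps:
$w{\left(D \right)} = 6 D^{3}$ ($w{\left(D \right)} = 3 \left(D + D\right) D^{2} = 3 \cdot 2 D D^{2} = 3 \cdot 2 D^{3} = 6 D^{3}$)
$320 - \left(w{\left(-5 \right)} \left(-6\right) + 1\right) = 320 - \left(6 \left(-5\right)^{3} \left(-6\right) + 1\right) = 320 - \left(6 \left(-125\right) \left(-6\right) + 1\right) = 320 - \left(\left(-750\right) \left(-6\right) + 1\right) = 320 - \left(4500 + 1\right) = 320 - 4501 = -4181$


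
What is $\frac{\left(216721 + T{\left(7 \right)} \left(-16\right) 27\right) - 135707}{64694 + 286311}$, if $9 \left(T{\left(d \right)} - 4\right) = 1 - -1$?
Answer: $\frac{15838}{70201} \approx 0.22561$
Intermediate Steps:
$T{\left(d \right)} = \frac{38}{9}$ ($T{\left(d \right)} = 4 + \frac{1 - -1}{9} = 4 + \frac{1 + 1}{9} = 4 + \frac{1}{9} \cdot 2 = 4 + \frac{2}{9} = \frac{38}{9}$)
$\frac{\left(216721 + T{\left(7 \right)} \left(-16\right) 27\right) - 135707}{64694 + 286311} = \frac{\left(216721 + \frac{38}{9} \left(-16\right) 27\right) - 135707}{64694 + 286311} = \frac{\left(216721 - 1824\right) - 135707}{351005} = \left(\left(216721 - 1824\right) - 135707\right) \frac{1}{351005} = \left(214897 - 135707\right) \frac{1}{351005} = 79190 \cdot \frac{1}{351005} = \frac{15838}{70201}$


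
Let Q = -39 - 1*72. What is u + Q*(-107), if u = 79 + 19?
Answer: 11975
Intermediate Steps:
u = 98
Q = -111 (Q = -39 - 72 = -111)
u + Q*(-107) = 98 - 111*(-107) = 98 + 11877 = 11975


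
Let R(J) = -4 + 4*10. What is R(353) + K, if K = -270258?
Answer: -270222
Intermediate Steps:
R(J) = 36 (R(J) = -4 + 40 = 36)
R(353) + K = 36 - 270258 = -270222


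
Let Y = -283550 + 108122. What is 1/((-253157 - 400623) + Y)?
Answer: -1/829208 ≈ -1.2060e-6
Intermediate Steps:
Y = -175428
1/((-253157 - 400623) + Y) = 1/((-253157 - 400623) - 175428) = 1/(-653780 - 175428) = 1/(-829208) = -1/829208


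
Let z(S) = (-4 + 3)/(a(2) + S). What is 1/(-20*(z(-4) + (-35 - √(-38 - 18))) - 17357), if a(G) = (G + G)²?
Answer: -10707/178343054 - 90*I*√14/624200689 ≈ -6.0036e-5 - 5.3949e-7*I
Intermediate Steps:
a(G) = 4*G² (a(G) = (2*G)² = 4*G²)
z(S) = -1/(16 + S) (z(S) = (-4 + 3)/(4*2² + S) = -1/(4*4 + S) = -1/(16 + S))
1/(-20*(z(-4) + (-35 - √(-38 - 18))) - 17357) = 1/(-20*(-1/(16 - 4) + (-35 - √(-38 - 18))) - 17357) = 1/(-20*(-1/12 + (-35 - √(-56))) - 17357) = 1/(-20*(-1*1/12 + (-35 - 2*I*√14)) - 17357) = 1/(-20*(-1/12 + (-35 - 2*I*√14)) - 17357) = 1/(-20*(-421/12 - 2*I*√14) - 17357) = 1/((2105/3 + 40*I*√14) - 17357) = 1/(-49966/3 + 40*I*√14)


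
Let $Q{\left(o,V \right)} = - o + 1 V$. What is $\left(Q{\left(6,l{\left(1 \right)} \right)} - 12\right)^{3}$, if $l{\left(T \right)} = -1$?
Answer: $-6859$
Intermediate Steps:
$Q{\left(o,V \right)} = V - o$ ($Q{\left(o,V \right)} = - o + V = V - o$)
$\left(Q{\left(6,l{\left(1 \right)} \right)} - 12\right)^{3} = \left(\left(-1 - 6\right) - 12\right)^{3} = \left(-7 - 12\right)^{3} = \left(-19\right)^{3} = -6859$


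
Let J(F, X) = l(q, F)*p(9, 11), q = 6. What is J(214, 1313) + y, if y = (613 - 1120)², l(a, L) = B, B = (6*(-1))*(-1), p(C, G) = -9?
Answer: 256995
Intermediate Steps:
B = 6 (B = -6*(-1) = 6)
l(a, L) = 6
y = 257049 (y = (-507)² = 257049)
J(F, X) = -54 (J(F, X) = 6*(-9) = -54)
J(214, 1313) + y = -54 + 257049 = 256995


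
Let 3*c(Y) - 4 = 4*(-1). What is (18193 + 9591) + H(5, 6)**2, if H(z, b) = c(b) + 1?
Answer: 27785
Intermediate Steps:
c(Y) = 0 (c(Y) = 4/3 + (4*(-1))/3 = 4/3 + (1/3)*(-4) = 4/3 - 4/3 = 0)
H(z, b) = 1 (H(z, b) = 0 + 1 = 1)
(18193 + 9591) + H(5, 6)**2 = (18193 + 9591) + 1**2 = 27784 + 1 = 27785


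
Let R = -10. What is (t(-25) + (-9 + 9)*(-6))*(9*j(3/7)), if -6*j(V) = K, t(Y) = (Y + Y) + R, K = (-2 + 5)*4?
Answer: 1080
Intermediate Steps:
K = 12 (K = 3*4 = 12)
t(Y) = -10 + 2*Y (t(Y) = (Y + Y) - 10 = 2*Y - 10 = -10 + 2*Y)
j(V) = -2 (j(V) = -⅙*12 = -2)
(t(-25) + (-9 + 9)*(-6))*(9*j(3/7)) = ((-10 + 2*(-25)) + (-9 + 9)*(-6))*(9*(-2)) = ((-10 - 50) + 0*(-6))*(-18) = (-60 + 0)*(-18) = -60*(-18) = 1080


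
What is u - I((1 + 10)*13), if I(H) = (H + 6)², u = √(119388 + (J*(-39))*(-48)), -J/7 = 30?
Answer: -22201 + 2*I*√68433 ≈ -22201.0 + 523.19*I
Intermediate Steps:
J = -210 (J = -7*30 = -210)
u = 2*I*√68433 (u = √(119388 - 210*(-39)*(-48)) = √(119388 + 8190*(-48)) = √(119388 - 393120) = √(-273732) = 2*I*√68433 ≈ 523.19*I)
I(H) = (6 + H)²
u - I((1 + 10)*13) = 2*I*√68433 - (6 + (1 + 10)*13)² = 2*I*√68433 - (6 + 11*13)² = 2*I*√68433 - (6 + 143)² = 2*I*√68433 - 1*149² = 2*I*√68433 - 1*22201 = 2*I*√68433 - 22201 = -22201 + 2*I*√68433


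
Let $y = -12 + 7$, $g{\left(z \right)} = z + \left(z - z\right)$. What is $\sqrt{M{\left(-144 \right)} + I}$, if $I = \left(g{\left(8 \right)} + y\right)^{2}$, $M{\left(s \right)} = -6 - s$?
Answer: $7 \sqrt{3} \approx 12.124$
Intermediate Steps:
$g{\left(z \right)} = z$ ($g{\left(z \right)} = z + 0 = z$)
$y = -5$
$I = 9$ ($I = \left(8 - 5\right)^{2} = 3^{2} = 9$)
$\sqrt{M{\left(-144 \right)} + I} = \sqrt{\left(-6 - -144\right) + 9} = \sqrt{\left(-6 + 144\right) + 9} = \sqrt{138 + 9} = \sqrt{147} = 7 \sqrt{3}$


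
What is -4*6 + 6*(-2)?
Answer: -36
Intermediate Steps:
-4*6 + 6*(-2) = -24 - 12 = -36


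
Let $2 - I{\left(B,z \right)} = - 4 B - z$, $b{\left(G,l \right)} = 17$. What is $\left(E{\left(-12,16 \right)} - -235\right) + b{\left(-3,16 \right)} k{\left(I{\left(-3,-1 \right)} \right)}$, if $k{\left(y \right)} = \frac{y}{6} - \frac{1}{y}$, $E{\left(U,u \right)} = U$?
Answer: $\frac{12763}{66} \approx 193.38$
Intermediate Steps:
$I{\left(B,z \right)} = 2 + z + 4 B$ ($I{\left(B,z \right)} = 2 - \left(- 4 B - z\right) = 2 - \left(- z - 4 B\right) = 2 + \left(z + 4 B\right) = 2 + z + 4 B$)
$k{\left(y \right)} = - \frac{1}{y} + \frac{y}{6}$ ($k{\left(y \right)} = y \frac{1}{6} - \frac{1}{y} = \frac{y}{6} - \frac{1}{y} = - \frac{1}{y} + \frac{y}{6}$)
$\left(E{\left(-12,16 \right)} - -235\right) + b{\left(-3,16 \right)} k{\left(I{\left(-3,-1 \right)} \right)} = \left(-12 - -235\right) + 17 \left(- \frac{1}{2 - 1 + 4 \left(-3\right)} + \frac{2 - 1 + 4 \left(-3\right)}{6}\right) = \left(-12 + 235\right) + 17 \left(- \frac{1}{2 - 1 - 12} + \frac{2 - 1 - 12}{6}\right) = 223 + 17 \left(- \frac{1}{-11} + \frac{1}{6} \left(-11\right)\right) = 223 + 17 \left(\left(-1\right) \left(- \frac{1}{11}\right) - \frac{11}{6}\right) = 223 + 17 \left(\frac{1}{11} - \frac{11}{6}\right) = 223 + 17 \left(- \frac{115}{66}\right) = 223 - \frac{1955}{66} = \frac{12763}{66}$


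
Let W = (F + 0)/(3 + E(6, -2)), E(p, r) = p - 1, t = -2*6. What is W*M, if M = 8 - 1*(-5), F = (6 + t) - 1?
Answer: -91/8 ≈ -11.375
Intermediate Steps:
t = -12
F = -7 (F = (6 - 12) - 1 = -6 - 1 = -7)
E(p, r) = -1 + p
M = 13 (M = 8 + 5 = 13)
W = -7/8 (W = (-7 + 0)/(3 + (-1 + 6)) = -7/(3 + 5) = -7/8 ≈ -0.87500)
W*M = -7/8*13 = -91/8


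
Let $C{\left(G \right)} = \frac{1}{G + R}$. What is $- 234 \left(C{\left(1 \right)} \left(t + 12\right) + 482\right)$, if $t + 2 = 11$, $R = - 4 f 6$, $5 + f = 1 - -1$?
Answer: $- \frac{8238438}{73} \approx -1.1286 \cdot 10^{5}$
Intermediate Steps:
$f = -3$ ($f = -5 + \left(1 - -1\right) = -5 + \left(1 + 1\right) = -5 + 2 = -3$)
$R = 72$ ($R = \left(-4\right) \left(-3\right) 6 = 12 \cdot 6 = 72$)
$t = 9$ ($t = -2 + 11 = 9$)
$C{\left(G \right)} = \frac{1}{72 + G}$ ($C{\left(G \right)} = \frac{1}{G + 72} = \frac{1}{72 + G}$)
$- 234 \left(C{\left(1 \right)} \left(t + 12\right) + 482\right) = - 234 \left(\frac{9 + 12}{72 + 1} + 482\right) = - 234 \left(\frac{1}{73} \cdot 21 + 482\right) = - 234 \left(\frac{21}{73} + 482\right) = \left(-234\right) \frac{35207}{73} = - \frac{8238438}{73}$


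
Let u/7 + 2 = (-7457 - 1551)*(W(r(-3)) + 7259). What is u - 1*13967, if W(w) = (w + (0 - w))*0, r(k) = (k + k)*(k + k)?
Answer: -457737485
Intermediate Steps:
r(k) = 4*k² (r(k) = (2*k)*(2*k) = 4*k²)
W(w) = 0 (W(w) = (w - w)*0 = 0*0 = 0)
u = -457723518 (u = -14 + 7*((-7457 - 1551)*(0 + 7259)) = -14 + 7*(-9008*7259) = -14 + 7*(-65389072) = -14 - 457723504 = -457723518)
u - 1*13967 = -457723518 - 1*13967 = -457723518 - 13967 = -457737485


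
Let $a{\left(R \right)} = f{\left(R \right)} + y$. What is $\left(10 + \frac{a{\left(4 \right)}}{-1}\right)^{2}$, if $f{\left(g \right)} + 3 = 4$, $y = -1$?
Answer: $100$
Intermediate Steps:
$f{\left(g \right)} = 1$ ($f{\left(g \right)} = -3 + 4 = 1$)
$a{\left(R \right)} = 0$ ($a{\left(R \right)} = 1 - 1 = 0$)
$\left(10 + \frac{a{\left(4 \right)}}{-1}\right)^{2} = \left(10 + \frac{0}{-1}\right)^{2} = \left(10 + 0 \left(-1\right)\right)^{2} = \left(10 + 0\right)^{2} = 10^{2} = 100$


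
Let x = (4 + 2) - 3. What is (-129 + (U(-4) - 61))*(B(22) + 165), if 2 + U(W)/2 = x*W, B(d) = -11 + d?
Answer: -38368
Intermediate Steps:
x = 3 (x = 6 - 3 = 3)
U(W) = -4 + 6*W (U(W) = -4 + 2*(3*W) = -4 + 6*W)
(-129 + (U(-4) - 61))*(B(22) + 165) = (-129 + ((-4 + 6*(-4)) - 61))*((-11 + 22) + 165) = (-129 + ((-4 - 24) - 61))*(11 + 165) = (-129 + (-28 - 61))*176 = (-129 - 89)*176 = -218*176 = -38368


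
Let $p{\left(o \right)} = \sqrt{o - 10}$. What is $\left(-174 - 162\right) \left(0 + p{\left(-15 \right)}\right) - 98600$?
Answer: $-98600 - 1680 i \approx -98600.0 - 1680.0 i$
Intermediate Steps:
$p{\left(o \right)} = \sqrt{-10 + o}$
$\left(-174 - 162\right) \left(0 + p{\left(-15 \right)}\right) - 98600 = \left(-174 - 162\right) \left(0 + \sqrt{-10 - 15}\right) - 98600 = - 336 \left(0 + \sqrt{-25}\right) - 98600 = - 336 \left(0 + 5 i\right) - 98600 = - 336 \cdot 5 i - 98600 = - 1680 i - 98600 = -98600 - 1680 i$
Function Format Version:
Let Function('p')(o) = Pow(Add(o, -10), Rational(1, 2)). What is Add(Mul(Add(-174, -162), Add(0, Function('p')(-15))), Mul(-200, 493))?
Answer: Add(-98600, Mul(-1680, I)) ≈ Add(-98600., Mul(-1680.0, I))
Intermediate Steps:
Function('p')(o) = Pow(Add(-10, o), Rational(1, 2))
Add(Mul(Add(-174, -162), Add(0, Function('p')(-15))), Mul(-200, 493)) = Add(Mul(Add(-174, -162), Add(0, Pow(Add(-10, -15), Rational(1, 2)))), Mul(-200, 493)) = Add(Mul(-336, Add(0, Pow(-25, Rational(1, 2)))), -98600) = Add(Mul(-336, Add(0, Mul(5, I))), -98600) = Add(Mul(-336, Mul(5, I)), -98600) = Add(Mul(-1680, I), -98600) = Add(-98600, Mul(-1680, I))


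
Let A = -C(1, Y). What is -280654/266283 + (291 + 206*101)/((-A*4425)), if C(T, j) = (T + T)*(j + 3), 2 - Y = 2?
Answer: -22636929/87281650 ≈ -0.25936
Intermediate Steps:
Y = 0 (Y = 2 - 1*2 = 2 - 2 = 0)
C(T, j) = 2*T*(3 + j) (C(T, j) = (2*T)*(3 + j) = 2*T*(3 + j))
A = -6 (A = -2*(3 + 0) = -2*3 = -1*6 = -6)
-280654/266283 + (291 + 206*101)/((-A*4425)) = -280654/266283 + (291 + 206*101)/((-(-6)*4425)) = -280654*1/266283 + (291 + 20806)/((-1*(-26550))) = -280654/266283 + 21097/26550 = -22636929/87281650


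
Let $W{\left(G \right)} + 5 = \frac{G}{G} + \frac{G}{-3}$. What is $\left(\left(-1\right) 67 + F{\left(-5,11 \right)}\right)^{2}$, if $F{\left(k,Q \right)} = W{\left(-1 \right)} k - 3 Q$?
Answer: $\frac{60025}{9} \approx 6669.4$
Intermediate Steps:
$W{\left(G \right)} = -4 - \frac{G}{3}$ ($W{\left(G \right)} = -5 + \left(\frac{G}{G} + \frac{G}{-3}\right) = -5 + \left(1 + G \left(- \frac{1}{3}\right)\right) = -5 - \left(-1 + \frac{G}{3}\right) = -4 - \frac{G}{3}$)
$F{\left(k,Q \right)} = - 3 Q - \frac{11 k}{3}$ ($F{\left(k,Q \right)} = \left(-4 - - \frac{1}{3}\right) k - 3 Q = \left(-4 + \frac{1}{3}\right) k - 3 Q = - \frac{11 k}{3} - 3 Q = - 3 Q - \frac{11 k}{3}$)
$\left(\left(-1\right) 67 + F{\left(-5,11 \right)}\right)^{2} = \left(\left(-1\right) 67 - \frac{44}{3}\right)^{2} = \left(-67 + \left(-33 + \frac{55}{3}\right)\right)^{2} = \left(-67 - \frac{44}{3}\right)^{2} = \left(- \frac{245}{3}\right)^{2} = \frac{60025}{9}$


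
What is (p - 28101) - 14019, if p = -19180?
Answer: -61300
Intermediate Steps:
(p - 28101) - 14019 = (-19180 - 28101) - 14019 = -47281 - 14019 = -61300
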